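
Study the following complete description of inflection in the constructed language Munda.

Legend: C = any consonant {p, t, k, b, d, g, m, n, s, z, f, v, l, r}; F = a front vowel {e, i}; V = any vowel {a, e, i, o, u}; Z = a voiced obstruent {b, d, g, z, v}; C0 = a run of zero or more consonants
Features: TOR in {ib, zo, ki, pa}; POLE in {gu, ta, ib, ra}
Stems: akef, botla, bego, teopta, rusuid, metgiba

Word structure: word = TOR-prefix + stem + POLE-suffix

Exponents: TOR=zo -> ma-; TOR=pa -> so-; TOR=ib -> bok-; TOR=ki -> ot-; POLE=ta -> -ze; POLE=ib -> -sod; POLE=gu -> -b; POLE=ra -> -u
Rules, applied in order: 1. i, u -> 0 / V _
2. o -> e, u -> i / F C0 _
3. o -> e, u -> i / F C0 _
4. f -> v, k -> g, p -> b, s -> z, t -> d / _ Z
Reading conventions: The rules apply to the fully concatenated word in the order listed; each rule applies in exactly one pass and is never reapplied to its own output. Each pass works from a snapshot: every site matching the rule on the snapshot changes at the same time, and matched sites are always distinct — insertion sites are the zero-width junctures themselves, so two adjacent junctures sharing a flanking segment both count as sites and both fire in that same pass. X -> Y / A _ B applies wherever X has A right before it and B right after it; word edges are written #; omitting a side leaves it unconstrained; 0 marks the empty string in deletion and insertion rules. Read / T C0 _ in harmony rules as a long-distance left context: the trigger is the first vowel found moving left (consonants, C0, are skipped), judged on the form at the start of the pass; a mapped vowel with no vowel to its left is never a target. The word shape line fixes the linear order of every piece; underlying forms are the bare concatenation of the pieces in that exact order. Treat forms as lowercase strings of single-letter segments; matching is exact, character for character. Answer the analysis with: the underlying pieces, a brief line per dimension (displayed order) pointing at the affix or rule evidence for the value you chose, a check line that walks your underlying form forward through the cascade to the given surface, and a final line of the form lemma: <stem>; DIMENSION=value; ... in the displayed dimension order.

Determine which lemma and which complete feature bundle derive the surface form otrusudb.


underlying: ot-rusuid-b
TOR=ki - signalled by the affix ot-
POLE=gu - signalled by the affix -b
check: otrusuidb -> otrusudb -> otrusudb -> otrusudb -> otrusudb
lemma: rusuid; TOR=ki; POLE=gu


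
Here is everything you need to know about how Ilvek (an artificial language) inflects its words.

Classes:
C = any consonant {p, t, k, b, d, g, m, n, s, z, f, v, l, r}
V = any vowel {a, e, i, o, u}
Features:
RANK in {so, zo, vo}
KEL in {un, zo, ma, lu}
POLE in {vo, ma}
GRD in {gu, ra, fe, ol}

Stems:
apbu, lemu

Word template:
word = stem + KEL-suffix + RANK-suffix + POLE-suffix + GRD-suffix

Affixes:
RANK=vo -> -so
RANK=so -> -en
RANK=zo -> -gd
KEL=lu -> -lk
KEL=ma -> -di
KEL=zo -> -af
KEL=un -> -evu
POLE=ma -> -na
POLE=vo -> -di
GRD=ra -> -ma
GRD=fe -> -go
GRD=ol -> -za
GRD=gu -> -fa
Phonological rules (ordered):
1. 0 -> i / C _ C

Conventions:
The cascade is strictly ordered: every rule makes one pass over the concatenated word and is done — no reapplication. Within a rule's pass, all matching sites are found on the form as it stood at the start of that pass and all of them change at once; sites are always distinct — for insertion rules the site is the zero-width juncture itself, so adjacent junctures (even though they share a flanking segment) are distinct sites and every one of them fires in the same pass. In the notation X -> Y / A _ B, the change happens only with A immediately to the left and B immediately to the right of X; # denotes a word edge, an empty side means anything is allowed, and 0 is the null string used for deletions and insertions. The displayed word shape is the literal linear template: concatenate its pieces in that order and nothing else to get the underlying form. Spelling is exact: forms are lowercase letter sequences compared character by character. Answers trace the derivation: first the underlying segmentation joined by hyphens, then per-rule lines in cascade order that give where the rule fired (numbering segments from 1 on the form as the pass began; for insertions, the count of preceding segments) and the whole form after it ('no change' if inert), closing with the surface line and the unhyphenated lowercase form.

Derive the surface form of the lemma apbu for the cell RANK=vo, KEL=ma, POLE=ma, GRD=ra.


underlying: apbu-di-so-na-ma
1. 0 -> i / C _ C: inserts after position(s) 2: apibudisonama
surface: apibudisonama


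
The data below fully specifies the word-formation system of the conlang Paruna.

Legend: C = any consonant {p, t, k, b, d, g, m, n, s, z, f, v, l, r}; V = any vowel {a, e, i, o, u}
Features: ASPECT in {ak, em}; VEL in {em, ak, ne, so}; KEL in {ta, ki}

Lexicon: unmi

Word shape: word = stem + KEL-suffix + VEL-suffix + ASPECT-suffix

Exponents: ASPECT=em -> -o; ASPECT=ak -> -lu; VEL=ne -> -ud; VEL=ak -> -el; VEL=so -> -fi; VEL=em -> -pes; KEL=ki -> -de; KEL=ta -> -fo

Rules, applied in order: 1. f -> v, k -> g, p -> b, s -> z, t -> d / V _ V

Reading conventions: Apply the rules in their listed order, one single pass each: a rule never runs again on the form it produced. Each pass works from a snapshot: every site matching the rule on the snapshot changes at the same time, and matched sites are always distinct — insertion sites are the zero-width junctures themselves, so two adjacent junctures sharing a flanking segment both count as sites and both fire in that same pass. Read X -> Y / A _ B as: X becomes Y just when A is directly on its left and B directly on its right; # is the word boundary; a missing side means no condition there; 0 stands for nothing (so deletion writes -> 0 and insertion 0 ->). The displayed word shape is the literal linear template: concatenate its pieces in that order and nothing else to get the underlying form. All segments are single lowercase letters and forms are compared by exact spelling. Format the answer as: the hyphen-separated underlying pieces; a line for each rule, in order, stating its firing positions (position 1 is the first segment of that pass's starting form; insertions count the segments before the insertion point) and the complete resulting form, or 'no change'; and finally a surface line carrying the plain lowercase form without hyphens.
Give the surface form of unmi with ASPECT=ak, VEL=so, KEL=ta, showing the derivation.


underlying: unmi-fo-fi-lu
1. f -> v, k -> g, p -> b, s -> z, t -> d / V _ V: fires at position(s) 5, 7: unmivovilu
surface: unmivovilu


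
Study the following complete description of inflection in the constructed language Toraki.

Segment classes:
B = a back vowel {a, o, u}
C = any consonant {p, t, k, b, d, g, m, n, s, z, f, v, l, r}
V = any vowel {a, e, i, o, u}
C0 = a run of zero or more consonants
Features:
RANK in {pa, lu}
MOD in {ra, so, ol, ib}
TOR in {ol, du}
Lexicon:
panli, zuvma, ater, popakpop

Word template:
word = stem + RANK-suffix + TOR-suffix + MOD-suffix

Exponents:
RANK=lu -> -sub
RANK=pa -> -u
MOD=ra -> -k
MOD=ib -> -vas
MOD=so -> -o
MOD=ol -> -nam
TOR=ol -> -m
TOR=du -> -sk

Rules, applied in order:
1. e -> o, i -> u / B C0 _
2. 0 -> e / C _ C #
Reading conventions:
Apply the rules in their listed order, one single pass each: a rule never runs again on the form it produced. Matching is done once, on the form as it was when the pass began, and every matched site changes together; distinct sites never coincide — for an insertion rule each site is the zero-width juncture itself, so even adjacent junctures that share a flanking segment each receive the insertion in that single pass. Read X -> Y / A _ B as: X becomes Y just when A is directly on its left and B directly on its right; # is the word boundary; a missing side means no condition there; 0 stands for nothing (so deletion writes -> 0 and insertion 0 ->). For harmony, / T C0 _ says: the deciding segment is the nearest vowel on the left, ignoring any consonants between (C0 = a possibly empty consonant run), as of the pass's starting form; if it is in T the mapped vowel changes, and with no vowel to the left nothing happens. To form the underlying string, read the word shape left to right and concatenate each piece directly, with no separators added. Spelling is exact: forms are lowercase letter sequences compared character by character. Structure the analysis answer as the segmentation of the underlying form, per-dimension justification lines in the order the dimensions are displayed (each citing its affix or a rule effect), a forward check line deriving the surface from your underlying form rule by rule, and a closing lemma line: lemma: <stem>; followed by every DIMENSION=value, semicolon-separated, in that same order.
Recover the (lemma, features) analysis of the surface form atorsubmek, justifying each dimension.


underlying: ater-sub-m-k
RANK=lu - signalled by the affix -sub
MOD=ra - signalled by the affix -k
TOR=ol - signalled by the affix -m
check: atersubmk -> atorsubmk -> atorsubmek
lemma: ater; RANK=lu; MOD=ra; TOR=ol


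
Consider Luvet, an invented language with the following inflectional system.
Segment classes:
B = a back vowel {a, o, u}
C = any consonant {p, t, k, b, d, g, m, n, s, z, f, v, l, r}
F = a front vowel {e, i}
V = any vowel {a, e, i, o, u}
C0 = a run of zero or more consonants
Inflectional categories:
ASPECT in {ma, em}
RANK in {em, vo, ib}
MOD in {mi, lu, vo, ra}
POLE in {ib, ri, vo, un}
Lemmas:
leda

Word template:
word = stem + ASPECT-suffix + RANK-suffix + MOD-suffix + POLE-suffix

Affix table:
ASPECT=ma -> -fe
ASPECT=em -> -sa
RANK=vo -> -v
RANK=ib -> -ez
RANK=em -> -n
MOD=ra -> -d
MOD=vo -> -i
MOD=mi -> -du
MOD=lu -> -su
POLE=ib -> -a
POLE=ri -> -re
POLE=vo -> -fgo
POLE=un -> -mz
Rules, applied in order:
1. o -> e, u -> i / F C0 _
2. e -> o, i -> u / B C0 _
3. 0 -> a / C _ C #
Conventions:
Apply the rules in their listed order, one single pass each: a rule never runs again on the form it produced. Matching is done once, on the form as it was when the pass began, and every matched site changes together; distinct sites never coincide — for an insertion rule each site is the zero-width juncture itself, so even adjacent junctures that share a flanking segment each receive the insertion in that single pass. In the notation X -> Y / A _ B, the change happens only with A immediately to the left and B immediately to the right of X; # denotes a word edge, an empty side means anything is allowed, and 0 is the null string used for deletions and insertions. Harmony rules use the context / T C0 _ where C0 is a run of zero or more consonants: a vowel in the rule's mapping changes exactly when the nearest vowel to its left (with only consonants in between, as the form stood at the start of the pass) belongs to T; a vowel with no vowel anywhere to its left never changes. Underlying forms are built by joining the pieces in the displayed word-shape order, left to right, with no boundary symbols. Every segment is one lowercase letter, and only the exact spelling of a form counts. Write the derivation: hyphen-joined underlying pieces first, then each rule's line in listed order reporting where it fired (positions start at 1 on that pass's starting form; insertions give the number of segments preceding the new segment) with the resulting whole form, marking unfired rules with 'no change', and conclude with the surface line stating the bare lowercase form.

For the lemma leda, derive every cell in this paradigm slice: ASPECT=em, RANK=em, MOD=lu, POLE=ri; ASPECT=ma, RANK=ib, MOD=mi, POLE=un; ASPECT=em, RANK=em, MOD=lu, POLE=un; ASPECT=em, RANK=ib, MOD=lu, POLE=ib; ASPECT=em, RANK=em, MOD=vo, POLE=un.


cell ASPECT=em, RANK=em, MOD=lu, POLE=ri:
underlying: leda-sa-n-su-re
1. o -> e, u -> i / F C0 _: no change
2. e -> o, i -> u / B C0 _: fires at position(s) 11: ledasansuro
3. 0 -> a / C _ C #: no change
surface: ledasansuro

cell ASPECT=ma, RANK=ib, MOD=mi, POLE=un:
underlying: leda-fe-ez-du-mz
1. o -> e, u -> i / F C0 _: fires at position(s) 10: ledafeezdimz
2. e -> o, i -> u / B C0 _: fires at position(s) 6: ledafoezdimz
3. 0 -> a / C _ C #: inserts after position(s) 11: ledafoezdimaz
surface: ledafoezdimaz

cell ASPECT=em, RANK=em, MOD=lu, POLE=un:
underlying: leda-sa-n-su-mz
1. o -> e, u -> i / F C0 _: no change
2. e -> o, i -> u / B C0 _: no change
3. 0 -> a / C _ C #: inserts after position(s) 10: ledasansumaz
surface: ledasansumaz

cell ASPECT=em, RANK=ib, MOD=lu, POLE=ib:
underlying: leda-sa-ez-su-a
1. o -> e, u -> i / F C0 _: fires at position(s) 10: ledasaezsia
2. e -> o, i -> u / B C0 _: fires at position(s) 7: ledasaozsia
3. 0 -> a / C _ C #: no change
surface: ledasaozsia

cell ASPECT=em, RANK=em, MOD=vo, POLE=un:
underlying: leda-sa-n-i-mz
1. o -> e, u -> i / F C0 _: no change
2. e -> o, i -> u / B C0 _: fires at position(s) 8: ledasanumz
3. 0 -> a / C _ C #: inserts after position(s) 9: ledasanumaz
surface: ledasanumaz


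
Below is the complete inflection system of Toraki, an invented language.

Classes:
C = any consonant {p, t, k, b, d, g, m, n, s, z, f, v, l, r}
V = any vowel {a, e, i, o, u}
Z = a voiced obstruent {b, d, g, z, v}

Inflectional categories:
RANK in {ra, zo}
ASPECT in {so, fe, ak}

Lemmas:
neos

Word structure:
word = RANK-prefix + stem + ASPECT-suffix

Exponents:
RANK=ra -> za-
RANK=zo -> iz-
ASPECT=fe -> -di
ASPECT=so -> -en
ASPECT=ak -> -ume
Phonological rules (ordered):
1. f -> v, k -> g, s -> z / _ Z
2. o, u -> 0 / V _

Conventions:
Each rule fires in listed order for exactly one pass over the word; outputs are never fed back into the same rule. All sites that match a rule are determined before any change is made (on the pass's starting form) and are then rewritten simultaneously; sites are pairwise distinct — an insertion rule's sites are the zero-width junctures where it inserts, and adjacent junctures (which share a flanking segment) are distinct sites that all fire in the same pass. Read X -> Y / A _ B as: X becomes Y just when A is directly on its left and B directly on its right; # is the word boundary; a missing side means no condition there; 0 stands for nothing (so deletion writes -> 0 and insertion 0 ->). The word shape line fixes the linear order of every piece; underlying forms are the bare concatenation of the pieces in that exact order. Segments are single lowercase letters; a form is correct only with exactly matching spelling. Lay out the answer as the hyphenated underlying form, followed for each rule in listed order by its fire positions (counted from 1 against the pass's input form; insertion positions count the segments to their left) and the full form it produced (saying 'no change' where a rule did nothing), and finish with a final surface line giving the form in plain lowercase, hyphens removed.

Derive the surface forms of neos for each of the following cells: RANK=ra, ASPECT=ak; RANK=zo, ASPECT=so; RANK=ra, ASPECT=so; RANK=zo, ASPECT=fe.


cell RANK=ra, ASPECT=ak:
underlying: za-neos-ume
1. f -> v, k -> g, s -> z / _ Z: no change
2. o, u -> 0 / V _: fires at position(s) 5: zanesume
surface: zanesume

cell RANK=zo, ASPECT=so:
underlying: iz-neos-en
1. f -> v, k -> g, s -> z / _ Z: no change
2. o, u -> 0 / V _: fires at position(s) 5: iznesen
surface: iznesen

cell RANK=ra, ASPECT=so:
underlying: za-neos-en
1. f -> v, k -> g, s -> z / _ Z: no change
2. o, u -> 0 / V _: fires at position(s) 5: zanesen
surface: zanesen

cell RANK=zo, ASPECT=fe:
underlying: iz-neos-di
1. f -> v, k -> g, s -> z / _ Z: fires at position(s) 6: izneozdi
2. o, u -> 0 / V _: fires at position(s) 5: iznezdi
surface: iznezdi


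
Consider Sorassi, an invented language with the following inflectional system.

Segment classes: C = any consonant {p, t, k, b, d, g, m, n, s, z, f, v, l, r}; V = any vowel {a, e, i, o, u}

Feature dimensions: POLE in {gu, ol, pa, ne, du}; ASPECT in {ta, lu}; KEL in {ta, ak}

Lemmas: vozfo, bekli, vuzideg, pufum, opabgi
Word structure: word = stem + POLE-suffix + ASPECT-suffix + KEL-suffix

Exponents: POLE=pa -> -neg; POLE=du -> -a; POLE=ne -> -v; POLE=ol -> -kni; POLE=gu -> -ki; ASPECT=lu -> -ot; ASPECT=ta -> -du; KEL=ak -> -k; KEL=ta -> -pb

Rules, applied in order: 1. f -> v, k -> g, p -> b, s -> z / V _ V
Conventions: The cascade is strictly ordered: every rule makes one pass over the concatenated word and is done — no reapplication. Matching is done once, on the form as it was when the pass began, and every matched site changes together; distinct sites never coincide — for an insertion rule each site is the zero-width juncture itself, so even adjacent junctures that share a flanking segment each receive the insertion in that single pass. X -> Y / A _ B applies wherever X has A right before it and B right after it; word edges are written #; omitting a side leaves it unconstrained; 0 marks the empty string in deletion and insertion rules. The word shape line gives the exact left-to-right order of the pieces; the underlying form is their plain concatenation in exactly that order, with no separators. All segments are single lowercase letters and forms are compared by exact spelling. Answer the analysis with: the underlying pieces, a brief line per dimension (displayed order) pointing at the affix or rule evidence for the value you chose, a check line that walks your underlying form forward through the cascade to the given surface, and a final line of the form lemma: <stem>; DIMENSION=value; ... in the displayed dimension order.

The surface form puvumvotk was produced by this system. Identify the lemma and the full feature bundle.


underlying: pufum-v-ot-k
POLE=ne - signalled by the affix -v
ASPECT=lu - signalled by the affix -ot
KEL=ak - signalled by the affix -k
check: pufumvotk -> puvumvotk
lemma: pufum; POLE=ne; ASPECT=lu; KEL=ak


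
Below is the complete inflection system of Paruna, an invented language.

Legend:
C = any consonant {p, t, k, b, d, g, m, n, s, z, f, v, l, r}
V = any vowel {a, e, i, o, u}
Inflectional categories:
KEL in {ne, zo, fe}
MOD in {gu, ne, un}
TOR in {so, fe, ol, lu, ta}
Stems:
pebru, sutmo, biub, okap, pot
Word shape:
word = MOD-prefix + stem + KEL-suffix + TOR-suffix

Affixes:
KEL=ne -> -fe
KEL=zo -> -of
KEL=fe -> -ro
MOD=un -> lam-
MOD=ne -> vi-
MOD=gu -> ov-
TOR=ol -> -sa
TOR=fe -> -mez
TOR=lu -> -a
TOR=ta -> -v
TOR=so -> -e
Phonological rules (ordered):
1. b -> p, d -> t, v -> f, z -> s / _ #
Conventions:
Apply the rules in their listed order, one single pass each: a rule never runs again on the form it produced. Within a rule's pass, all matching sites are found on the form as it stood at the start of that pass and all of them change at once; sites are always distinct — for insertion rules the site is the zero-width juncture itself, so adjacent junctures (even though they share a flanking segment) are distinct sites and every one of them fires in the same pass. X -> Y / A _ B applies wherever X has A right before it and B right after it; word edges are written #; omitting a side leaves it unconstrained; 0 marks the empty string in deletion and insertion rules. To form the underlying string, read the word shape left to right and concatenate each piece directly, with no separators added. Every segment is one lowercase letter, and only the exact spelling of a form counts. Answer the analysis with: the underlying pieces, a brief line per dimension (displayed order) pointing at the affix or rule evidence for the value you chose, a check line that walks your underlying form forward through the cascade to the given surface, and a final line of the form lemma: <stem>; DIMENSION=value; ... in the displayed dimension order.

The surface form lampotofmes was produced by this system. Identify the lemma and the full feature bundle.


underlying: lam-pot-of-mez
KEL=zo - signalled by the affix -of
MOD=un - signalled by the affix lam-
TOR=fe - signalled by the affix -mez
check: lampotofmez -> lampotofmes
lemma: pot; KEL=zo; MOD=un; TOR=fe


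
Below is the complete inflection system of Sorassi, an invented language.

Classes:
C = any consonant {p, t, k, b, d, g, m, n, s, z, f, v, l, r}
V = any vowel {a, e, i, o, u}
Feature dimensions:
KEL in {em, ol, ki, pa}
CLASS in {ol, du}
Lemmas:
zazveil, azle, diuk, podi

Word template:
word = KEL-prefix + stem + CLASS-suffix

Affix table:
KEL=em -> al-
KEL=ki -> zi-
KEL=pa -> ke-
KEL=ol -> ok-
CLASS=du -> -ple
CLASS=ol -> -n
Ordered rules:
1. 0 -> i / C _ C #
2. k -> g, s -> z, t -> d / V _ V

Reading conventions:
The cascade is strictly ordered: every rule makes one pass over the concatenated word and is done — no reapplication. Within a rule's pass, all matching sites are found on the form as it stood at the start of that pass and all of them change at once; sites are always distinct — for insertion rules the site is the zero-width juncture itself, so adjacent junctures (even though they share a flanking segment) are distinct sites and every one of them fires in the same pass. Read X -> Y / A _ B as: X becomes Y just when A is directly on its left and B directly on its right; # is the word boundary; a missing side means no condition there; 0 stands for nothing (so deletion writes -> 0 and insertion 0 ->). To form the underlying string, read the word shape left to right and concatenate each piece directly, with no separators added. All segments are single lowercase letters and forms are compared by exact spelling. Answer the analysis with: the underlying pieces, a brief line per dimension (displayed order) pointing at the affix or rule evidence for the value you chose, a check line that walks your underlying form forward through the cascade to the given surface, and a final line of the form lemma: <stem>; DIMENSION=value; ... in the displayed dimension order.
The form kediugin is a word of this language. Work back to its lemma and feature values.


underlying: ke-diuk-n
KEL=pa - signalled by the affix ke-
CLASS=ol - signalled by the affix -n
check: kediukn -> kediukin -> kediugin
lemma: diuk; KEL=pa; CLASS=ol


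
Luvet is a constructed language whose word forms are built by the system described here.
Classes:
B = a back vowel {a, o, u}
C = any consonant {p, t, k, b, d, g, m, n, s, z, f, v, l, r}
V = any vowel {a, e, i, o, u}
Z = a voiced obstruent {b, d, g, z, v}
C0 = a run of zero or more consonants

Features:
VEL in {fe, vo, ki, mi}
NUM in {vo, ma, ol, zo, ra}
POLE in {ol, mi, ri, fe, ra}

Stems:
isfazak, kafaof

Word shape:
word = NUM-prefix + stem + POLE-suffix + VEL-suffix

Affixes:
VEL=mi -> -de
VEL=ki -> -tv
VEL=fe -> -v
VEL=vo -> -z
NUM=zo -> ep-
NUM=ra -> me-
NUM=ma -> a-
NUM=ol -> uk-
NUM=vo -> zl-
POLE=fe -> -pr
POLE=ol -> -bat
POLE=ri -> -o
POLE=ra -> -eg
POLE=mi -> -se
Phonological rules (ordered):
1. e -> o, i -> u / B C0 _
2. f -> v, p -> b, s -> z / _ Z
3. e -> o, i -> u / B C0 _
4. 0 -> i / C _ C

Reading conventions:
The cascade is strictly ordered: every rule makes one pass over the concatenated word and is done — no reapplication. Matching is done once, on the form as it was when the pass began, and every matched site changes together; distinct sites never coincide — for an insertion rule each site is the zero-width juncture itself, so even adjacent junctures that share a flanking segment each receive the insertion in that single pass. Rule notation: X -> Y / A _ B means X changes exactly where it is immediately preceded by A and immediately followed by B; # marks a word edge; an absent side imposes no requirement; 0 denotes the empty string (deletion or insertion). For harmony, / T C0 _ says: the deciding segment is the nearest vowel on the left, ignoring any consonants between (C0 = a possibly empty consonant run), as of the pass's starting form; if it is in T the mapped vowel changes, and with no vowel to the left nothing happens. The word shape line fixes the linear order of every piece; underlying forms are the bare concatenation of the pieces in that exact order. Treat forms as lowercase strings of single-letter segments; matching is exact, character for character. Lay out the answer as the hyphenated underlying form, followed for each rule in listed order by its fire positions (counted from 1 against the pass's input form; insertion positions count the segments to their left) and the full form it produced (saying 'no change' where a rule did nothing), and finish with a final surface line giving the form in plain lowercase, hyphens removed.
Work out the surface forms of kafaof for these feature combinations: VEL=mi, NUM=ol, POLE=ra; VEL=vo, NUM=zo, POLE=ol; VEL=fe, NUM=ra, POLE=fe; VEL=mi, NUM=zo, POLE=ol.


cell VEL=mi, NUM=ol, POLE=ra:
underlying: uk-kafaof-eg-de
1. e -> o, i -> u / B C0 _: fires at position(s) 9: ukkafaofogde
2. f -> v, p -> b, s -> z / _ Z: no change
3. e -> o, i -> u / B C0 _: fires at position(s) 12: ukkafaofogdo
4. 0 -> i / C _ C: inserts after position(s) 2, 10: ukikafaofogido
surface: ukikafaofogido

cell VEL=vo, NUM=zo, POLE=ol:
underlying: ep-kafaof-bat-z
1. e -> o, i -> u / B C0 _: no change
2. f -> v, p -> b, s -> z / _ Z: fires at position(s) 8: epkafaovbatz
3. e -> o, i -> u / B C0 _: no change
4. 0 -> i / C _ C: inserts after position(s) 2, 8, 11: epikafaovibatiz
surface: epikafaovibatiz

cell VEL=fe, NUM=ra, POLE=fe:
underlying: me-kafaof-pr-v
1. e -> o, i -> u / B C0 _: no change
2. f -> v, p -> b, s -> z / _ Z: no change
3. e -> o, i -> u / B C0 _: no change
4. 0 -> i / C _ C: inserts after position(s) 8, 9, 10: mekafaofipiriv
surface: mekafaofipiriv

cell VEL=mi, NUM=zo, POLE=ol:
underlying: ep-kafaof-bat-de
1. e -> o, i -> u / B C0 _: fires at position(s) 13: epkafaofbatdo
2. f -> v, p -> b, s -> z / _ Z: fires at position(s) 8: epkafaovbatdo
3. e -> o, i -> u / B C0 _: no change
4. 0 -> i / C _ C: inserts after position(s) 2, 8, 11: epikafaovibatido
surface: epikafaovibatido


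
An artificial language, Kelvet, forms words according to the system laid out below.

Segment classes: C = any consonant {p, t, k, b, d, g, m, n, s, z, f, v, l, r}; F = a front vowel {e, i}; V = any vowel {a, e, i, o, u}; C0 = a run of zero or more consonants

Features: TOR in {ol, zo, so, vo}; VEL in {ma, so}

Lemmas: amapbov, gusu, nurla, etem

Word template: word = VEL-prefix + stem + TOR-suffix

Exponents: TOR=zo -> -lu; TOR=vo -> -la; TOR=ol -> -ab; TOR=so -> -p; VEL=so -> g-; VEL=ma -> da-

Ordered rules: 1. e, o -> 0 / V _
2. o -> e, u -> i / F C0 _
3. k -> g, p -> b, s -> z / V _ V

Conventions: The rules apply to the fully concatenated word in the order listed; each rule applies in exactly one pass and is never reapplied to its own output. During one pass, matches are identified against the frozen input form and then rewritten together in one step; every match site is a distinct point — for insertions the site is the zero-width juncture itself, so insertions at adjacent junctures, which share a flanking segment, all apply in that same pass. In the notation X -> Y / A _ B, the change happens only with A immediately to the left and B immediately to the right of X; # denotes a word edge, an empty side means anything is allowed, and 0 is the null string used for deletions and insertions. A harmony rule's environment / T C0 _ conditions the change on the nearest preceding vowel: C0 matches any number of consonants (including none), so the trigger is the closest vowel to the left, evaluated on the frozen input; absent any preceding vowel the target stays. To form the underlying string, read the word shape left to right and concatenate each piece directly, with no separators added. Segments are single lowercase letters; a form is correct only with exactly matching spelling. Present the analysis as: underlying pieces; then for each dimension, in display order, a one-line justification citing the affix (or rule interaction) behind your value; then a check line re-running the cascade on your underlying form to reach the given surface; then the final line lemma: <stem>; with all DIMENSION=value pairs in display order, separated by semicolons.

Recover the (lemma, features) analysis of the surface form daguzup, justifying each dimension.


underlying: da-gusu-p
TOR=so - signalled by the affix -p
VEL=ma - signalled by the affix da-
check: dagusup -> dagusup -> dagusup -> daguzup
lemma: gusu; TOR=so; VEL=ma


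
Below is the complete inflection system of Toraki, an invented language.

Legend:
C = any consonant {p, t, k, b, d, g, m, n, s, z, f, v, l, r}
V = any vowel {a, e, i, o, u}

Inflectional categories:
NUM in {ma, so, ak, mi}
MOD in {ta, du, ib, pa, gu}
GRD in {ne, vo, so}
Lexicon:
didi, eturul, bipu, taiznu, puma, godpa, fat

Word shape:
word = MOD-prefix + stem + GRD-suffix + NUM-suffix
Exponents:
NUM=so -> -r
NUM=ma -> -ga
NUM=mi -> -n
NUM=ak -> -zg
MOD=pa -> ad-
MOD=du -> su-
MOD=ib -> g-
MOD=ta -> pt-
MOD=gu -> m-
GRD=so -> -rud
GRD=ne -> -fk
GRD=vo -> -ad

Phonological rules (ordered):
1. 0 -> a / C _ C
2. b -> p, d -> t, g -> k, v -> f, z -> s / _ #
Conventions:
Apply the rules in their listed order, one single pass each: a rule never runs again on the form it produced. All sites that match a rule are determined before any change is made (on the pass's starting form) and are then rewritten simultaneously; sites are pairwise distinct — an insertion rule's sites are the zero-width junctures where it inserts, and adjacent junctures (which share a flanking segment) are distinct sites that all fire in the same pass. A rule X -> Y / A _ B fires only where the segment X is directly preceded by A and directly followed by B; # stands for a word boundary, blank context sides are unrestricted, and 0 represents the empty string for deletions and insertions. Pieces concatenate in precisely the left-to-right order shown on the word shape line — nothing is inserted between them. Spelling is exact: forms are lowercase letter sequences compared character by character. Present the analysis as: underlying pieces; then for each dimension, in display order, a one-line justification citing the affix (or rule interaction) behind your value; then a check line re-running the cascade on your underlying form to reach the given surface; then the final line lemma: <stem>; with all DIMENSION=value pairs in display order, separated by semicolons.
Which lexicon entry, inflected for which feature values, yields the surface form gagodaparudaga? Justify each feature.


underlying: g-godpa-rud-ga
NUM=ma - signalled by the affix -ga
MOD=ib - signalled by the affix g-
GRD=so - signalled by the affix -rud
check: ggodparudga -> gagodaparudaga -> gagodaparudaga
lemma: godpa; NUM=ma; MOD=ib; GRD=so


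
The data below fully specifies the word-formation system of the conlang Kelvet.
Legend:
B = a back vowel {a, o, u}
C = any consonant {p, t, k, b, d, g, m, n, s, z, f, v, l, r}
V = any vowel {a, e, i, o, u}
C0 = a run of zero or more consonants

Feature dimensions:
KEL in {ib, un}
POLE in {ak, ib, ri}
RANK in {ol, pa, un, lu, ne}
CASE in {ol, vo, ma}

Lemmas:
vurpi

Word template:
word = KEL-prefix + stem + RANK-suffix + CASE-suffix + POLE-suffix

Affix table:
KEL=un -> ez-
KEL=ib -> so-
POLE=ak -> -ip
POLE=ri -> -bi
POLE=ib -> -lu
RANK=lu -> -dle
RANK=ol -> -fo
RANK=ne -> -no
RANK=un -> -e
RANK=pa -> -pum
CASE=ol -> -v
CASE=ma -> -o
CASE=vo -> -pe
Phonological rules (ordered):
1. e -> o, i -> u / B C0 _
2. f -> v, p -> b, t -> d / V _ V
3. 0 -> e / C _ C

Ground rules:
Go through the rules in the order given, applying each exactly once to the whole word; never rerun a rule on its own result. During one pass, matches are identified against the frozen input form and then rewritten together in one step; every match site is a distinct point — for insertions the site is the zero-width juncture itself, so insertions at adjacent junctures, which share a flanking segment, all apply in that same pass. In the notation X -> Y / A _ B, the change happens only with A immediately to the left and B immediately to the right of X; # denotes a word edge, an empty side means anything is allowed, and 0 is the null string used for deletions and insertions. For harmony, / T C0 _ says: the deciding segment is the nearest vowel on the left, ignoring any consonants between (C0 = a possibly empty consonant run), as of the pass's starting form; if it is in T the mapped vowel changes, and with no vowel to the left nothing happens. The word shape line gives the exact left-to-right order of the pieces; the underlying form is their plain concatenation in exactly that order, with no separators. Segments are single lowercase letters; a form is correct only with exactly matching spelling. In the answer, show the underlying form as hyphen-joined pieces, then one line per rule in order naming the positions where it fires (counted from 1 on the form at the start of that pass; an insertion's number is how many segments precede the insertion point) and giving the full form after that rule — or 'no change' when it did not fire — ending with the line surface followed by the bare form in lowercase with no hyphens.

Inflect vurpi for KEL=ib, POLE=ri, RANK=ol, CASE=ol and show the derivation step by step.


underlying: so-vurpi-fo-v-bi
1. e -> o, i -> u / B C0 _: fires at position(s) 7, 12: sovurpufovbu
2. f -> v, p -> b, t -> d / V _ V: fires at position(s) 8: sovurpuvovbu
3. 0 -> e / C _ C: inserts after position(s) 5, 10: sovurepuvovebu
surface: sovurepuvovebu


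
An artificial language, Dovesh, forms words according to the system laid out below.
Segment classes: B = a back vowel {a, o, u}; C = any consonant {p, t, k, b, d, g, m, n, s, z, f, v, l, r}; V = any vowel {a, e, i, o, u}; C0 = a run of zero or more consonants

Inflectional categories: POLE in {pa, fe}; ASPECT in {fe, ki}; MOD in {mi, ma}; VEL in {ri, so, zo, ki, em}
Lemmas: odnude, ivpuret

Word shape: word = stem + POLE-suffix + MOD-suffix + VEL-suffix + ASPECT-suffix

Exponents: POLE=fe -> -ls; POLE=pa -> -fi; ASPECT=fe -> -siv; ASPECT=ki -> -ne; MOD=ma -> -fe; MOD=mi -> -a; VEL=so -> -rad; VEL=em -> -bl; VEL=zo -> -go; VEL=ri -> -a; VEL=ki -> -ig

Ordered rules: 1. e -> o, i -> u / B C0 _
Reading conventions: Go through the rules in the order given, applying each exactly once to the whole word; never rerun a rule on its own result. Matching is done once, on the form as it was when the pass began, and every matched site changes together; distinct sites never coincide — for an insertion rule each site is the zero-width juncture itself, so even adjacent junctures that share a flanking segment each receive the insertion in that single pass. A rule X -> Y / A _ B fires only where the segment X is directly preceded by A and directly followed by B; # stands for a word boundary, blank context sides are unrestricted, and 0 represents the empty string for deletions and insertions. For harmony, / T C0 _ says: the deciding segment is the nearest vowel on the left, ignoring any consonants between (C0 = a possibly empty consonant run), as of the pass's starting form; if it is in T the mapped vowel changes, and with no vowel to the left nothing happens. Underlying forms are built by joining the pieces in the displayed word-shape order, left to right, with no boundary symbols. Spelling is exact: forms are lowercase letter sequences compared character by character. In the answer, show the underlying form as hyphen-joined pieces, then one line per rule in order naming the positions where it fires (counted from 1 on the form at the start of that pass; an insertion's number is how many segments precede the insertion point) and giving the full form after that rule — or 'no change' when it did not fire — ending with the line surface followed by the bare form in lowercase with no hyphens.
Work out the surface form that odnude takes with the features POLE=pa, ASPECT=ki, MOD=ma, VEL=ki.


underlying: odnude-fi-fe-ig-ne
1. e -> o, i -> u / B C0 _: fires at position(s) 6: odnudofifeigne
surface: odnudofifeigne


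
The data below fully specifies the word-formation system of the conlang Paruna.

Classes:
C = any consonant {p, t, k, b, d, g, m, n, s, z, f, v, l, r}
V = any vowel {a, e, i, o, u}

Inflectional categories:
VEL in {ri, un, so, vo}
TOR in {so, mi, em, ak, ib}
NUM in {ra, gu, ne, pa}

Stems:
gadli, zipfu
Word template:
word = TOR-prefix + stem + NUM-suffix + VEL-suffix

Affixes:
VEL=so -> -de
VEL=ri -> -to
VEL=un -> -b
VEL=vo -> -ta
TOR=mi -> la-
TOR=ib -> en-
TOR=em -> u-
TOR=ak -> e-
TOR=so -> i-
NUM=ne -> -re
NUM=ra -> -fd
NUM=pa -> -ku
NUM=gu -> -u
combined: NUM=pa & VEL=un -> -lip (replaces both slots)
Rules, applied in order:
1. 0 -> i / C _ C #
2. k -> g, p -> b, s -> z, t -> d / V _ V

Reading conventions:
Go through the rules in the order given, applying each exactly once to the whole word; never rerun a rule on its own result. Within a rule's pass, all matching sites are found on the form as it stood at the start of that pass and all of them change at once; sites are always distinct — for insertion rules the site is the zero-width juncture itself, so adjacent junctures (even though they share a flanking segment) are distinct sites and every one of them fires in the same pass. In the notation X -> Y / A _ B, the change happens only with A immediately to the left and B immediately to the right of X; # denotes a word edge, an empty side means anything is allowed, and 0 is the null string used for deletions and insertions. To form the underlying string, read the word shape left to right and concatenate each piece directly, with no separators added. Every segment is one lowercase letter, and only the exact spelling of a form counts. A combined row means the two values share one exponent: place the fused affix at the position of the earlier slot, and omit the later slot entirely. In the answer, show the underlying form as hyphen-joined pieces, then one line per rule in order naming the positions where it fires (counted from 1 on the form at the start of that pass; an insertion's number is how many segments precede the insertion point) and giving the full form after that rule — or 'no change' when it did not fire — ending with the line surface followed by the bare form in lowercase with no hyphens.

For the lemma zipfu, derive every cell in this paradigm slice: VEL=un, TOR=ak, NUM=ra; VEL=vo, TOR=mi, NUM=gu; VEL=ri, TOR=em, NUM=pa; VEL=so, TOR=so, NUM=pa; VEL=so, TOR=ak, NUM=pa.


cell VEL=un, TOR=ak, NUM=ra:
underlying: e-zipfu-fd-b
1. 0 -> i / C _ C #: inserts after position(s) 8: ezipfufdib
2. k -> g, p -> b, s -> z, t -> d / V _ V: no change
surface: ezipfufdib

cell VEL=vo, TOR=mi, NUM=gu:
underlying: la-zipfu-u-ta
1. 0 -> i / C _ C #: no change
2. k -> g, p -> b, s -> z, t -> d / V _ V: fires at position(s) 9: lazipfuuda
surface: lazipfuuda

cell VEL=ri, TOR=em, NUM=pa:
underlying: u-zipfu-ku-to
1. 0 -> i / C _ C #: no change
2. k -> g, p -> b, s -> z, t -> d / V _ V: fires at position(s) 7, 9: uzipfugudo
surface: uzipfugudo

cell VEL=so, TOR=so, NUM=pa:
underlying: i-zipfu-ku-de
1. 0 -> i / C _ C #: no change
2. k -> g, p -> b, s -> z, t -> d / V _ V: fires at position(s) 7: izipfugude
surface: izipfugude

cell VEL=so, TOR=ak, NUM=pa:
underlying: e-zipfu-ku-de
1. 0 -> i / C _ C #: no change
2. k -> g, p -> b, s -> z, t -> d / V _ V: fires at position(s) 7: ezipfugude
surface: ezipfugude


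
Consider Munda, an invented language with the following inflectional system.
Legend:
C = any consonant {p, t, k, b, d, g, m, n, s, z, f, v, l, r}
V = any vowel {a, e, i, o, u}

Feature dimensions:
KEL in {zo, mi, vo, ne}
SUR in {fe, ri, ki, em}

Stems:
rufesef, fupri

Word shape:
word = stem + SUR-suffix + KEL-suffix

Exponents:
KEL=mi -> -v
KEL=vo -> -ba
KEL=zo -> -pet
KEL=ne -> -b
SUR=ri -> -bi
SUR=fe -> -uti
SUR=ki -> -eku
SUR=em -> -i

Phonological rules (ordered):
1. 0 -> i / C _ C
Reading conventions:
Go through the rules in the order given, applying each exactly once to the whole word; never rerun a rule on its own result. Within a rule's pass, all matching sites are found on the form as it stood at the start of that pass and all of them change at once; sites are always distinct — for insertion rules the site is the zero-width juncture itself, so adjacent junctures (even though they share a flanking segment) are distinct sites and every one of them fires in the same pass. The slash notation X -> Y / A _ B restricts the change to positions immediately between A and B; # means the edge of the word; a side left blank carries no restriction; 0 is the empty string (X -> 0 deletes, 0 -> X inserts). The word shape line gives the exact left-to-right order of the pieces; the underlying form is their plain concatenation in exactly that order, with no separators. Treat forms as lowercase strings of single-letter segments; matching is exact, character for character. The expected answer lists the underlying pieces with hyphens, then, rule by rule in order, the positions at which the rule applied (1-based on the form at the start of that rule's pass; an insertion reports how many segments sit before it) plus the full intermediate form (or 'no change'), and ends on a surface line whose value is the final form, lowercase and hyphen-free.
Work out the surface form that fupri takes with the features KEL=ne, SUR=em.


underlying: fupri-i-b
1. 0 -> i / C _ C: inserts after position(s) 3: fupiriib
surface: fupiriib
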